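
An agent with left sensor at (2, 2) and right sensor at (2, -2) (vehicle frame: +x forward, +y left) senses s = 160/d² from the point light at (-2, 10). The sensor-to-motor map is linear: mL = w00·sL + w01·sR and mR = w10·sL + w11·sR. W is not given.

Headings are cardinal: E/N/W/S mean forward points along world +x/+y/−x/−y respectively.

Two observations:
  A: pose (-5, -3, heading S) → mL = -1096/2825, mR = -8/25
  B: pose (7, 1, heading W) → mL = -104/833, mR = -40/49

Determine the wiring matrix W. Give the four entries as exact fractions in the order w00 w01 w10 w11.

-1 1/2 0 -1/2

obs A: pose=(-5,-3,S) → sL=80/113, sR=16/25, mL=-1096/2825, mR=-8/25
obs B: pose=(7,1,W) → sL=16/17, sR=80/49, mL=-104/833, mR=-40/49
sensor matrix S = [[80/113, 16/25], [16/17, 80/49]]; det S = 1302528/2353225
solve [mL_A; mL_B] = S·[w00; w01] and [mR_A; mR_B] = S·[w10; w11]:
  w00 = -1, w01 = 1/2, w10 = 0, w11 = -1/2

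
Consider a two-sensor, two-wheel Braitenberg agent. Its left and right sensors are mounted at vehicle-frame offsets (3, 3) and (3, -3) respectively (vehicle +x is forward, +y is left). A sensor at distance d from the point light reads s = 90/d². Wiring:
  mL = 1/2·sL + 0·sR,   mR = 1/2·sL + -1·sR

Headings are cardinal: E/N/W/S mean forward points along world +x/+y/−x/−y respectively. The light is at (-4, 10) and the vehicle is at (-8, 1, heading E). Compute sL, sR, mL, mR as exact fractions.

left sensor world pos  = (-5, 4); dL² = 37
right sensor world pos = (-5, -2); dR² = 145
sL = 90/37 = 90/37
sR = 90/145 = 18/29
mL = 1/2·sL + 0·sR = 45/37
mR = 1/2·sL + -1·sR = 639/1073

90/37 18/29 45/37 639/1073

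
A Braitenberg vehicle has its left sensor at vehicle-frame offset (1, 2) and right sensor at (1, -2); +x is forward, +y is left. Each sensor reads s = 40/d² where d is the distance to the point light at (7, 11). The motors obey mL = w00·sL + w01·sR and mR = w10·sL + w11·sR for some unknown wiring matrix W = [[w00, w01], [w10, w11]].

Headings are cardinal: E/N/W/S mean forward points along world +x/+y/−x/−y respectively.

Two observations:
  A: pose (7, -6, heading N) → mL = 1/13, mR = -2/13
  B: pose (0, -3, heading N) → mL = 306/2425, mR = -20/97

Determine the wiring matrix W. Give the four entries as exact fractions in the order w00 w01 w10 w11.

-1/2 1 0 -1

obs A: pose=(7,-6,N) → sL=2/13, sR=2/13, mL=1/13, mR=-2/13
obs B: pose=(0,-3,N) → sL=4/25, sR=20/97, mL=306/2425, mR=-20/97
sensor matrix S = [[2/13, 2/13], [4/25, 20/97]]; det S = 224/31525
solve [mL_A; mL_B] = S·[w00; w01] and [mR_A; mR_B] = S·[w10; w11]:
  w00 = -1/2, w01 = 1, w10 = 0, w11 = -1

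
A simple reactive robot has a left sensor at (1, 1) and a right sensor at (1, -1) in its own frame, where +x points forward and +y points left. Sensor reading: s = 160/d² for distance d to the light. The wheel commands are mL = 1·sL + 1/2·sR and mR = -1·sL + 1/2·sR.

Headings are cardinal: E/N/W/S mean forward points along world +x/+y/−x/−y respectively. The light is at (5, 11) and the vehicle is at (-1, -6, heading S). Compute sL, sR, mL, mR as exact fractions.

left sensor world pos  = (0, -7); dL² = 349
right sensor world pos = (-2, -7); dR² = 373
sL = 160/349 = 160/349
sR = 160/373 = 160/373
mL = 1·sL + 1/2·sR = 87600/130177
mR = -1·sL + 1/2·sR = -31760/130177

160/349 160/373 87600/130177 -31760/130177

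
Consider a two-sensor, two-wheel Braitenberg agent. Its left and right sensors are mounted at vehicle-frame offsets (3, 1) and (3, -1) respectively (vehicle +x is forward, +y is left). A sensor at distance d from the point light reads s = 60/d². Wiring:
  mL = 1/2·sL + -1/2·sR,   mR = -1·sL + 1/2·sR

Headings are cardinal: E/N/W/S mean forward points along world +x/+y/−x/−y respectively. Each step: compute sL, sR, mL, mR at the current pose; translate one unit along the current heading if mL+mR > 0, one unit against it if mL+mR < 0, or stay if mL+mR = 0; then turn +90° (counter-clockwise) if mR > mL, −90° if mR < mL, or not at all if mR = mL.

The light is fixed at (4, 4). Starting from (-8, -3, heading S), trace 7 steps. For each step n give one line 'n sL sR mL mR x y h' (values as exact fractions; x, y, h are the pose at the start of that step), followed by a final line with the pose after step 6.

n=0: pose=(-8,-3,S); sL=60/221, sR=60/269; mL=1440/59449, mR=-9510/59449; mL+mR=-30/221 → advance -1; mR−mL=-10950/59449 → turn -1·90°
n=1: pose=(-8,-2,W); sL=30/137, sR=6/25; mL=-36/3425, mR=-339/3425; mL+mR=-15/137 → advance -1; mR−mL=-303/3425 → turn -1·90°
n=2: pose=(-7,-2,N); sL=20/51, sR=60/109; mL=-440/5559, mR=-650/5559; mL+mR=-10/51 → advance -1; mR−mL=-70/1853 → turn -1·90°
n=3: pose=(-7,-3,E); sL=3/5, sR=15/32; mL=21/320, mR=-117/320; mL+mR=-3/10 → advance -1; mR−mL=-69/160 → turn -1·90°
n=4: pose=(-8,-3,S); sL=60/221, sR=60/269; mL=1440/59449, mR=-9510/59449; mL+mR=-30/221 → advance -1; mR−mL=-10950/59449 → turn -1·90°
n=5: pose=(-8,-2,W); sL=30/137, sR=6/25; mL=-36/3425, mR=-339/3425; mL+mR=-15/137 → advance -1; mR−mL=-303/3425 → turn -1·90°
n=6: pose=(-7,-2,N); sL=20/51, sR=60/109; mL=-440/5559, mR=-650/5559; mL+mR=-10/51 → advance -1; mR−mL=-70/1853 → turn -1·90°

0 60/221 60/269 1440/59449 -9510/59449 -8 -3 S
1 30/137 6/25 -36/3425 -339/3425 -8 -2 W
2 20/51 60/109 -440/5559 -650/5559 -7 -2 N
3 3/5 15/32 21/320 -117/320 -7 -3 E
4 60/221 60/269 1440/59449 -9510/59449 -8 -3 S
5 30/137 6/25 -36/3425 -339/3425 -8 -2 W
6 20/51 60/109 -440/5559 -650/5559 -7 -2 N
final -7 -3 E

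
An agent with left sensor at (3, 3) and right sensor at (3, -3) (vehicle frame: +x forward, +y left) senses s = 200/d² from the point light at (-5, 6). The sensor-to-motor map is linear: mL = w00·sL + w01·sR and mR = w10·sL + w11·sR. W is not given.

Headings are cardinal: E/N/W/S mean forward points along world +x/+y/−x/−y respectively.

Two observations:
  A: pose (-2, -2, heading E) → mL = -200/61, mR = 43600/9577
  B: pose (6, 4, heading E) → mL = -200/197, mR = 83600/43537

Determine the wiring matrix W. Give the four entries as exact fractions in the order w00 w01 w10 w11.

-1 0 1 1

obs A: pose=(-2,-2,E) → sL=200/61, sR=200/157, mL=-200/61, mR=43600/9577
obs B: pose=(6,4,E) → sL=200/197, sR=200/221, mL=-200/197, mR=83600/43537
sensor matrix S = [[200/61, 200/157], [200/197, 200/221]]; det S = 697920000/416953849
solve [mL_A; mL_B] = S·[w00; w01] and [mR_A; mR_B] = S·[w10; w11]:
  w00 = -1, w01 = 0, w10 = 1, w11 = 1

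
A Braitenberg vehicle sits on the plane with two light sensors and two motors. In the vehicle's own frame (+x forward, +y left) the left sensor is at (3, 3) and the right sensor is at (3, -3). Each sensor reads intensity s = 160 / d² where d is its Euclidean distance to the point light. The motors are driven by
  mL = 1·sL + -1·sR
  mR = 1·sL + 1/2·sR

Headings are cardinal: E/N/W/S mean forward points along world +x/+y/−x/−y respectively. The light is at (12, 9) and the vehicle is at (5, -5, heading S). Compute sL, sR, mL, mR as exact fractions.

left sensor world pos  = (8, -8); dL² = 305
right sensor world pos = (2, -8); dR² = 389
sL = 160/305 = 32/61
sR = 160/389 = 160/389
mL = 1·sL + -1·sR = 2688/23729
mR = 1·sL + 1/2·sR = 17328/23729

32/61 160/389 2688/23729 17328/23729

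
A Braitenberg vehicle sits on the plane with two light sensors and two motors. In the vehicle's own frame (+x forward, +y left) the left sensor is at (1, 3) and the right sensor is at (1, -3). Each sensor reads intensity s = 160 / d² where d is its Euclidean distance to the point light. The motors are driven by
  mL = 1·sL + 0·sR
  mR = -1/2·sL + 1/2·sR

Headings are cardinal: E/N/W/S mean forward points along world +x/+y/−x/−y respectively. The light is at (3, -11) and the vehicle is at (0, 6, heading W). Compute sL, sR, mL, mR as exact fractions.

40/53 5/13 40/53 -255/1378

left sensor world pos  = (-1, 3); dL² = 212
right sensor world pos = (-1, 9); dR² = 416
sL = 160/212 = 40/53
sR = 160/416 = 5/13
mL = 1·sL + 0·sR = 40/53
mR = -1/2·sL + 1/2·sR = -255/1378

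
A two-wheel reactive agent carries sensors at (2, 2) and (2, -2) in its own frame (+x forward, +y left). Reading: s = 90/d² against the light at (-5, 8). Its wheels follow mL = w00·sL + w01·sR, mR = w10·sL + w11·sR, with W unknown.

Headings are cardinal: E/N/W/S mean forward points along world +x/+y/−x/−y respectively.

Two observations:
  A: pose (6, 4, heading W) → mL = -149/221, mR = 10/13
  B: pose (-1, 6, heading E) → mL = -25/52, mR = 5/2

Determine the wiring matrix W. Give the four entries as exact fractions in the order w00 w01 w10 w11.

obs A: pose=(6,4,W) → sL=10/13, sR=18/17, mL=-149/221, mR=10/13
obs B: pose=(-1,6,E) → sL=5/2, sR=45/26, mL=-25/52, mR=5/2
sensor matrix S = [[10/13, 18/17], [5/2, 45/26]]; det S = -3780/2873
solve [mL_A; mL_B] = S·[w00; w01] and [mR_A; mR_B] = S·[w10; w11]:
  w00 = 1/2, w01 = -1, w10 = 1, w11 = 0

1/2 -1 1 0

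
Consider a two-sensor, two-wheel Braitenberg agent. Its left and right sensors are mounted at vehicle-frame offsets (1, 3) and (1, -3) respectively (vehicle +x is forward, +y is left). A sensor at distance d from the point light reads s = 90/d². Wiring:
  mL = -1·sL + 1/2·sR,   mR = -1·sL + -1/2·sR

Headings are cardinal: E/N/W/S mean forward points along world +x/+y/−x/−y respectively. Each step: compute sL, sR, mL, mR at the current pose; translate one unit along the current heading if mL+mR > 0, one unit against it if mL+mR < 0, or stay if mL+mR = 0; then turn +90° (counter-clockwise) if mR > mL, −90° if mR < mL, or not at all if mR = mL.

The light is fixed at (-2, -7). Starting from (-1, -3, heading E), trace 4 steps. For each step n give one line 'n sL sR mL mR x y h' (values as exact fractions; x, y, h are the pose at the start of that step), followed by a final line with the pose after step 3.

n=0: pose=(-1,-3,E); sL=90/53, sR=18; mL=387/53, mR=-567/53; mL+mR=-180/53 → advance -1; mR−mL=-18 → turn -1·90°
n=1: pose=(-2,-3,S); sL=5, sR=5; mL=-5/2, mR=-15/2; mL+mR=-10 → advance -1; mR−mL=-5 → turn -1·90°
n=2: pose=(-2,-2,W); sL=18, sR=18/13; mL=-225/13, mR=-243/13; mL+mR=-36 → advance -1; mR−mL=-18/13 → turn -1·90°
n=3: pose=(-1,-2,N); sL=9/4, sR=45/26; mL=-18/13, mR=-81/26; mL+mR=-9/2 → advance -1; mR−mL=-45/26 → turn -1·90°

0 90/53 18 387/53 -567/53 -1 -3 E
1 5 5 -5/2 -15/2 -2 -3 S
2 18 18/13 -225/13 -243/13 -2 -2 W
3 9/4 45/26 -18/13 -81/26 -1 -2 N
final -1 -3 E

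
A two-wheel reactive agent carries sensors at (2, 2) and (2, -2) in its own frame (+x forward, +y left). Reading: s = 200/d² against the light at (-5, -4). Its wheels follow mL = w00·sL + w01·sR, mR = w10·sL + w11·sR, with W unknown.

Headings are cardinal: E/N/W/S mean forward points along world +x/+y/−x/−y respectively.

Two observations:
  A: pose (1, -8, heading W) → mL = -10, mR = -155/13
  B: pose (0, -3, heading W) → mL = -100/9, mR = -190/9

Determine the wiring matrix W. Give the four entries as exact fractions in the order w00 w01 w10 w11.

obs A: pose=(1,-8,W) → sL=50/13, sR=10, mL=-10, mR=-155/13
obs B: pose=(0,-3,W) → sL=20, sR=100/9, mL=-100/9, mR=-190/9
sensor matrix S = [[50/13, 10], [20, 100/9]]; det S = -18400/117
solve [mL_A; mL_B] = S·[w00; w01] and [mR_A; mR_B] = S·[w10; w11]:
  w00 = 0, w01 = -1, w10 = -1/2, w11 = -1

0 -1 -1/2 -1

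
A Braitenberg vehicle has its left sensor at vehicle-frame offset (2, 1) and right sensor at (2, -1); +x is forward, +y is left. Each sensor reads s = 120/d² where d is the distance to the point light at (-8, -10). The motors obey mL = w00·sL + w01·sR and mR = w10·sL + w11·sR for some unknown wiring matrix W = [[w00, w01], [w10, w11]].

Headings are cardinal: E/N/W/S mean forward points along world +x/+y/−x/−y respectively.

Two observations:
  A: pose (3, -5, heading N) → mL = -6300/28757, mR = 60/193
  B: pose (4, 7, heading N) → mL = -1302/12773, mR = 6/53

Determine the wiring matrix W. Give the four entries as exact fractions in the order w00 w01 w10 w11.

1/2 -1 0 1/2

obs A: pose=(3,-5,N) → sL=120/149, sR=120/193, mL=-6300/28757, mR=60/193
obs B: pose=(4,7,N) → sL=60/241, sR=12/53, mL=-1302/12773, mR=6/53
sensor matrix S = [[120/149, 120/193], [60/241, 12/53]]; det S = 10120320/367313161
solve [mL_A; mL_B] = S·[w00; w01] and [mR_A; mR_B] = S·[w10; w11]:
  w00 = 1/2, w01 = -1, w10 = 0, w11 = 1/2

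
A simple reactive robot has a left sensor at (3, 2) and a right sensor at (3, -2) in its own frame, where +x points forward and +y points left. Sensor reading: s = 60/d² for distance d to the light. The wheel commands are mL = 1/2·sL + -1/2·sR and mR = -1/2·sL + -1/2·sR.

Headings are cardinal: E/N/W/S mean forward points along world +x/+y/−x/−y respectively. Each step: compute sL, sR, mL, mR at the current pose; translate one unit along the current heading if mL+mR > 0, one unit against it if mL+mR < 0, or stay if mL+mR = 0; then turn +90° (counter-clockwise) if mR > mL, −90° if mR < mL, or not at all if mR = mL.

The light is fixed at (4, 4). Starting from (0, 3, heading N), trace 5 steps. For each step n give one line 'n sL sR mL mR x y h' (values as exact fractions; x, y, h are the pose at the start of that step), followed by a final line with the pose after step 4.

n=0: pose=(0,3,N); sL=3/2, sR=15/2; mL=-3, mR=-9/2; mL+mR=-15/2 → advance -1; mR−mL=-3/2 → turn -1·90°
n=1: pose=(0,2,E); sL=60, sR=60/17; mL=480/17, mR=-540/17; mL+mR=-60/17 → advance -1; mR−mL=-60 → turn -1·90°
n=2: pose=(-1,2,S); sL=30/17, sR=30/37; mL=300/629, mR=-810/629; mL+mR=-30/37 → advance -1; mR−mL=-30/17 → turn -1·90°
n=3: pose=(-1,3,W); sL=60/73, sR=12/13; mL=-48/949, mR=-828/949; mL+mR=-12/13 → advance -1; mR−mL=-60/73 → turn -1·90°
n=4: pose=(0,3,N); sL=3/2, sR=15/2; mL=-3, mR=-9/2; mL+mR=-15/2 → advance -1; mR−mL=-3/2 → turn -1·90°

0 3/2 15/2 -3 -9/2 0 3 N
1 60 60/17 480/17 -540/17 0 2 E
2 30/17 30/37 300/629 -810/629 -1 2 S
3 60/73 12/13 -48/949 -828/949 -1 3 W
4 3/2 15/2 -3 -9/2 0 3 N
final 0 2 E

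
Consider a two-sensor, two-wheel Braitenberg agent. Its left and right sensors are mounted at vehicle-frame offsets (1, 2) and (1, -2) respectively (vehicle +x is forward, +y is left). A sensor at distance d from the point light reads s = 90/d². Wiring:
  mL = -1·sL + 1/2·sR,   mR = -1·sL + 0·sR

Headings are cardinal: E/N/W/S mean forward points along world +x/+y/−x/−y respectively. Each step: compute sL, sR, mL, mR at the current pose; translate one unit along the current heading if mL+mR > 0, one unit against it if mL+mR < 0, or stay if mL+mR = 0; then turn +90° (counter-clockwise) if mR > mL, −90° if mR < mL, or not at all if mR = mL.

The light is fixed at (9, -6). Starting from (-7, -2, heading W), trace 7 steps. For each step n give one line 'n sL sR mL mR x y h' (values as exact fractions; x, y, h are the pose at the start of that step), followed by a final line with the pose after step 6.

n=0: pose=(-7,-2,W); sL=90/293, sR=18/65; mL=-3213/19045, mR=-90/293; mL+mR=-9063/19045 → advance -1; mR−mL=-9/65 → turn -1·90°
n=1: pose=(-6,-2,N); sL=45/157, sR=45/97; mL=-1665/30458, mR=-45/157; mL+mR=-10395/30458 → advance -1; mR−mL=-45/194 → turn -1·90°
n=2: pose=(-6,-3,E); sL=90/221, sR=90/197; mL=-7785/43537, mR=-90/221; mL+mR=-25515/43537 → advance -1; mR−mL=-45/197 → turn -1·90°
n=3: pose=(-7,-3,S); sL=9/20, sR=45/164; mL=-513/1640, mR=-9/20; mL+mR=-1251/1640 → advance -1; mR−mL=-45/328 → turn -1·90°
n=4: pose=(-7,-2,W); sL=90/293, sR=18/65; mL=-3213/19045, mR=-90/293; mL+mR=-9063/19045 → advance -1; mR−mL=-9/65 → turn -1·90°
n=5: pose=(-6,-2,N); sL=45/157, sR=45/97; mL=-1665/30458, mR=-45/157; mL+mR=-10395/30458 → advance -1; mR−mL=-45/194 → turn -1·90°
n=6: pose=(-6,-3,E); sL=90/221, sR=90/197; mL=-7785/43537, mR=-90/221; mL+mR=-25515/43537 → advance -1; mR−mL=-45/197 → turn -1·90°

0 90/293 18/65 -3213/19045 -90/293 -7 -2 W
1 45/157 45/97 -1665/30458 -45/157 -6 -2 N
2 90/221 90/197 -7785/43537 -90/221 -6 -3 E
3 9/20 45/164 -513/1640 -9/20 -7 -3 S
4 90/293 18/65 -3213/19045 -90/293 -7 -2 W
5 45/157 45/97 -1665/30458 -45/157 -6 -2 N
6 90/221 90/197 -7785/43537 -90/221 -6 -3 E
final -7 -3 S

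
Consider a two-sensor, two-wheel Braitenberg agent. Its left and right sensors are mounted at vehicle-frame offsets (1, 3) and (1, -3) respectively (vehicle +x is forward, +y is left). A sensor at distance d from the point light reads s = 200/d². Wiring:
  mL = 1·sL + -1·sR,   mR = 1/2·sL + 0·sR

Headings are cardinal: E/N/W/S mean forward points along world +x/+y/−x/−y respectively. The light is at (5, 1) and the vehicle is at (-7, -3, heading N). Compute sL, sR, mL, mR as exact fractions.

100/117 20/9 -160/117 50/117

left sensor world pos  = (-10, -2); dL² = 234
right sensor world pos = (-4, -2); dR² = 90
sL = 200/234 = 100/117
sR = 200/90 = 20/9
mL = 1·sL + -1·sR = -160/117
mR = 1/2·sL + 0·sR = 50/117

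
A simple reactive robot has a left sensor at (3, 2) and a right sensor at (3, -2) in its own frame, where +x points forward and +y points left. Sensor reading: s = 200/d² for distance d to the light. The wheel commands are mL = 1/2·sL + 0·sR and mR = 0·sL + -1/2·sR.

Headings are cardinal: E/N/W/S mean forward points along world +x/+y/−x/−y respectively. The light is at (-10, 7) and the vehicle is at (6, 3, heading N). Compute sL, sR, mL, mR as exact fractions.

200/197 8/13 100/197 -4/13

left sensor world pos  = (4, 6); dL² = 197
right sensor world pos = (8, 6); dR² = 325
sL = 200/197 = 200/197
sR = 200/325 = 8/13
mL = 1/2·sL + 0·sR = 100/197
mR = 0·sL + -1/2·sR = -4/13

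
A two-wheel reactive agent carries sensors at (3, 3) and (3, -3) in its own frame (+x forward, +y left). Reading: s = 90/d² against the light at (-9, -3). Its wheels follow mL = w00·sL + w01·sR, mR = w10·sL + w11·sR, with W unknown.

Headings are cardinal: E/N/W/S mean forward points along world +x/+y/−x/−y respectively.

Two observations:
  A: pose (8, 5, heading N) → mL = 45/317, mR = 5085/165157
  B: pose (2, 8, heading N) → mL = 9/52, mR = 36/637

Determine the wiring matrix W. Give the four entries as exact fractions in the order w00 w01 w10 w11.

obs A: pose=(8,5,N) → sL=90/317, sR=90/521, mL=45/317, mR=5085/165157
obs B: pose=(2,8,N) → sL=9/26, sR=45/196, mL=9/52, mR=36/637
sensor matrix S = [[90/317, 90/521], [9/26, 45/196]]; det S = 1133595/210410018
solve [mL_A; mL_B] = S·[w00; w01] and [mR_A; mR_B] = S·[w10; w11]:
  w00 = 1/2, w01 = 0, w10 = -1/2, w11 = 1

1/2 0 -1/2 1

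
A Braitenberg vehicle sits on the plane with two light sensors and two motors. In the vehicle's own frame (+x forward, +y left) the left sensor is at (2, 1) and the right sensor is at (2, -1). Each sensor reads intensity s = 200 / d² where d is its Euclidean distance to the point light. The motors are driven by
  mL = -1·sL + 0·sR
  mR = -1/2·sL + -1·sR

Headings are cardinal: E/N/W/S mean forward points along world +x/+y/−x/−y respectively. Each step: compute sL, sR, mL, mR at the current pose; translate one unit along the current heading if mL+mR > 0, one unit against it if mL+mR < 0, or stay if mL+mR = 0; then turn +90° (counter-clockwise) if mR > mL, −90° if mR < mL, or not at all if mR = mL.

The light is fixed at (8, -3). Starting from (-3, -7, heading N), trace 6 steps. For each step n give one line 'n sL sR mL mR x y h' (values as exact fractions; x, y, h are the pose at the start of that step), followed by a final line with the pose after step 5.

n=0: pose=(-3,-7,N); sL=50/37, sR=25/13; mL=-50/37, mR=-1250/481; mL+mR=-1900/481 → advance -1; mR−mL=-600/481 → turn -1·90°
n=1: pose=(-3,-8,E); sL=200/97, sR=200/117; mL=-200/97, mR=-31100/11349; mL+mR=-54500/11349 → advance -1; mR−mL=-7700/11349 → turn -1·90°
n=2: pose=(-4,-8,S); sL=20/17, sR=100/109; mL=-20/17, mR=-2790/1853; mL+mR=-4970/1853 → advance -1; mR−mL=-610/1853 → turn -1·90°
n=3: pose=(-4,-7,W); sL=200/221, sR=40/41; mL=-200/221, mR=-12940/9061; mL+mR=-21140/9061 → advance -1; mR−mL=-4740/9061 → turn -1·90°
n=4: pose=(-3,-7,N); sL=50/37, sR=25/13; mL=-50/37, mR=-1250/481; mL+mR=-1900/481 → advance -1; mR−mL=-600/481 → turn -1·90°
n=5: pose=(-3,-8,E); sL=200/97, sR=200/117; mL=-200/97, mR=-31100/11349; mL+mR=-54500/11349 → advance -1; mR−mL=-7700/11349 → turn -1·90°

0 50/37 25/13 -50/37 -1250/481 -3 -7 N
1 200/97 200/117 -200/97 -31100/11349 -3 -8 E
2 20/17 100/109 -20/17 -2790/1853 -4 -8 S
3 200/221 40/41 -200/221 -12940/9061 -4 -7 W
4 50/37 25/13 -50/37 -1250/481 -3 -7 N
5 200/97 200/117 -200/97 -31100/11349 -3 -8 E
final -4 -8 S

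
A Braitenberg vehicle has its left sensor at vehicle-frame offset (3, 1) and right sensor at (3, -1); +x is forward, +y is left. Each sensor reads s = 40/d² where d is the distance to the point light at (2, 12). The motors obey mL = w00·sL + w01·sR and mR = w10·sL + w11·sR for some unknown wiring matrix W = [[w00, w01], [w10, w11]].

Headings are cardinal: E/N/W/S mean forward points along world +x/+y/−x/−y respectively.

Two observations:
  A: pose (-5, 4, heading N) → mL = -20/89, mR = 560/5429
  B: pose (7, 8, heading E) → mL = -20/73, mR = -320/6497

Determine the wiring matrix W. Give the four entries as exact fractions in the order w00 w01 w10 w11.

-1/2 0 -1/2 1/2

obs A: pose=(-5,4,N) → sL=40/89, sR=40/61, mL=-20/89, mR=560/5429
obs B: pose=(7,8,E) → sL=40/73, sR=40/89, mL=-20/73, mR=-320/6497
sensor matrix S = [[40/89, 40/61], [40/73, 40/89]]; det S = -5548800/35272213
solve [mL_A; mL_B] = S·[w00; w01] and [mR_A; mR_B] = S·[w10; w11]:
  w00 = -1/2, w01 = 0, w10 = -1/2, w11 = 1/2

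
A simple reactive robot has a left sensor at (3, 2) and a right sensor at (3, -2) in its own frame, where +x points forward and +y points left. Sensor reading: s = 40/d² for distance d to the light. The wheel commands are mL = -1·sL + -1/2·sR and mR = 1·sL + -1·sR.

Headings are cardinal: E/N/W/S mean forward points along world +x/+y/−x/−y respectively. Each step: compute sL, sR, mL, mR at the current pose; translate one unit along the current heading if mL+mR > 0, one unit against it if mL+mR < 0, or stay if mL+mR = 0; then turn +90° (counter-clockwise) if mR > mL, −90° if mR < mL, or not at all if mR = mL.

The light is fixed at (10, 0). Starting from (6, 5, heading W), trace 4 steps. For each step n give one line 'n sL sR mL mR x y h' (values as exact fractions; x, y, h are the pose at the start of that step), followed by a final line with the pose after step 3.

0 20/29 20/49 -1270/1421 400/1421 6 5 W
1 8 40/29 -252/29 192/29 7 5 S
2 5/8 5/2 -15/8 -15/8 7 6 E
3 8/13 40/17 -396/221 -384/221 6 6 E
final 5 6 N

n=0: pose=(6,5,W); sL=20/29, sR=20/49; mL=-1270/1421, mR=400/1421; mL+mR=-30/49 → advance -1; mR−mL=1670/1421 → turn +1·90°
n=1: pose=(7,5,S); sL=8, sR=40/29; mL=-252/29, mR=192/29; mL+mR=-60/29 → advance -1; mR−mL=444/29 → turn +1·90°
n=2: pose=(7,6,E); sL=5/8, sR=5/2; mL=-15/8, mR=-15/8; mL+mR=-15/4 → advance -1; mR−mL=0 → turn +0·90°
n=3: pose=(6,6,E); sL=8/13, sR=40/17; mL=-396/221, mR=-384/221; mL+mR=-60/17 → advance -1; mR−mL=12/221 → turn +1·90°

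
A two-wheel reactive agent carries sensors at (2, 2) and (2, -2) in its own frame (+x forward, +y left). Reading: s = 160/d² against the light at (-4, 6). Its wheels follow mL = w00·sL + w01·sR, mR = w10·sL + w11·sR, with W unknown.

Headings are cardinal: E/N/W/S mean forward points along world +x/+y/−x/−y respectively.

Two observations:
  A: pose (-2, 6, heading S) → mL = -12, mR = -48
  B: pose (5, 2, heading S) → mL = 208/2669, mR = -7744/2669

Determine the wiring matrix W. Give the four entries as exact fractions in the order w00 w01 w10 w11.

obs A: pose=(-2,6,S) → sL=8, sR=40, mL=-12, mR=-48
obs B: pose=(5,2,S) → sL=160/157, sR=32/17, mL=208/2669, mR=-7744/2669
sensor matrix S = [[8, 40], [160/157, 32/17]]; det S = -68608/2669
solve [mL_A; mL_B] = S·[w00; w01] and [mR_A; mR_B] = S·[w10; w11]:
  w00 = 1, w01 = -1/2, w10 = -1, w11 = -1

1 -1/2 -1 -1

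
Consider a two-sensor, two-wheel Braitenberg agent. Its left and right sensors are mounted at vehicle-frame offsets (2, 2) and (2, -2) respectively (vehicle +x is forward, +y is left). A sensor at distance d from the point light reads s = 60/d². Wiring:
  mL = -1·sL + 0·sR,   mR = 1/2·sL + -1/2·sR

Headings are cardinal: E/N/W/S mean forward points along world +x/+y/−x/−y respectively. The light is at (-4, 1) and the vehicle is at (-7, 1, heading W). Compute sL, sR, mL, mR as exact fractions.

left sensor world pos  = (-9, -1); dL² = 29
right sensor world pos = (-9, 3); dR² = 29
sL = 60/29 = 60/29
sR = 60/29 = 60/29
mL = -1·sL + 0·sR = -60/29
mR = 1/2·sL + -1/2·sR = 0

60/29 60/29 -60/29 0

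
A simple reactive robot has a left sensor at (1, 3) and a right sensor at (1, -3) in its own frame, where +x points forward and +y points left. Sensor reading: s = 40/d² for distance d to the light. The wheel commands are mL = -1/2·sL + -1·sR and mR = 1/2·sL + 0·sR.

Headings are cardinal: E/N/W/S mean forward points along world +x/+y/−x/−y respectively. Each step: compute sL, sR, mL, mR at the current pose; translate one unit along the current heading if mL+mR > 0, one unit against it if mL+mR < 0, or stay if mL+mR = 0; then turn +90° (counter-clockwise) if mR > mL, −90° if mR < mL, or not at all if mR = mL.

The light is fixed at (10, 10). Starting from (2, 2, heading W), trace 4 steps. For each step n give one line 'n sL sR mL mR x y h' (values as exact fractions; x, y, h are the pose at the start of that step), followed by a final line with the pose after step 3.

0 20/101 20/53 -2550/5353 10/101 2 2 W
1 40/97 40/181 -7500/17557 20/97 3 2 S
2 10/13 5/17 -150/221 5/13 3 3 E
3 40/157 40/61 -7500/9577 20/157 2 3 N
final 2 2 W

n=0: pose=(2,2,W); sL=20/101, sR=20/53; mL=-2550/5353, mR=10/101; mL+mR=-20/53 → advance -1; mR−mL=3080/5353 → turn +1·90°
n=1: pose=(3,2,S); sL=40/97, sR=40/181; mL=-7500/17557, mR=20/97; mL+mR=-40/181 → advance -1; mR−mL=11120/17557 → turn +1·90°
n=2: pose=(3,3,E); sL=10/13, sR=5/17; mL=-150/221, mR=5/13; mL+mR=-5/17 → advance -1; mR−mL=235/221 → turn +1·90°
n=3: pose=(2,3,N); sL=40/157, sR=40/61; mL=-7500/9577, mR=20/157; mL+mR=-40/61 → advance -1; mR−mL=8720/9577 → turn +1·90°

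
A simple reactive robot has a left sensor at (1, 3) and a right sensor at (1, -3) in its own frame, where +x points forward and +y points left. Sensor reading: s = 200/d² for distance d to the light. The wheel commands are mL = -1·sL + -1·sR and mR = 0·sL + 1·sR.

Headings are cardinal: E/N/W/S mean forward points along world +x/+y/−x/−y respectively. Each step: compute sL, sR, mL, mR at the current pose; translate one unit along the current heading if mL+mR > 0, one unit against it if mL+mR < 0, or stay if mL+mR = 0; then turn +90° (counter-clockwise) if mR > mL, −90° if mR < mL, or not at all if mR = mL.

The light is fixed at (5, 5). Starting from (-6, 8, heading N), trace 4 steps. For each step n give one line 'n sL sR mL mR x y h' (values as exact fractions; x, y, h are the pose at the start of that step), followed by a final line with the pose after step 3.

0 50/53 5/2 -365/106 5/2 -6 8 N
1 40/29 200/169 -12560/4901 200/169 -6 7 W
2 4 20/17 -88/17 20/17 -5 7 S
3 200/117 200/81 -4400/1053 200/81 -5 8 E
final -6 8 N

n=0: pose=(-6,8,N); sL=50/53, sR=5/2; mL=-365/106, mR=5/2; mL+mR=-50/53 → advance -1; mR−mL=315/53 → turn +1·90°
n=1: pose=(-6,7,W); sL=40/29, sR=200/169; mL=-12560/4901, mR=200/169; mL+mR=-40/29 → advance -1; mR−mL=18360/4901 → turn +1·90°
n=2: pose=(-5,7,S); sL=4, sR=20/17; mL=-88/17, mR=20/17; mL+mR=-4 → advance -1; mR−mL=108/17 → turn +1·90°
n=3: pose=(-5,8,E); sL=200/117, sR=200/81; mL=-4400/1053, mR=200/81; mL+mR=-200/117 → advance -1; mR−mL=7000/1053 → turn +1·90°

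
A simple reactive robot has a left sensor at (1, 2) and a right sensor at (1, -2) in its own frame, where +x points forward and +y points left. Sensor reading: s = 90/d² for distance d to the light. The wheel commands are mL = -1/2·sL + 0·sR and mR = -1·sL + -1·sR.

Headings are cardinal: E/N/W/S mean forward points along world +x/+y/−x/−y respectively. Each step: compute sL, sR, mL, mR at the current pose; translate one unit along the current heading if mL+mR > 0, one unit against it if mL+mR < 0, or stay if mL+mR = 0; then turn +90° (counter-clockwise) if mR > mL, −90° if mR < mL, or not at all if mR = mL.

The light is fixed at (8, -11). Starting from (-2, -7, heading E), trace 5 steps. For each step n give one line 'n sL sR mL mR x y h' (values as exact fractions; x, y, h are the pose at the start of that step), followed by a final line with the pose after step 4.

n=0: pose=(-2,-7,E); sL=10/13, sR=18/17; mL=-5/13, mR=-404/221; mL+mR=-489/221 → advance -1; mR−mL=-319/221 → turn -1·90°
n=1: pose=(-3,-7,S); sL=1, sR=45/89; mL=-1/2, mR=-134/89; mL+mR=-357/178 → advance -1; mR−mL=-179/178 → turn -1·90°
n=2: pose=(-3,-6,W); sL=10/17, sR=90/193; mL=-5/17, mR=-3460/3281; mL+mR=-4425/3281 → advance -1; mR−mL=-2495/3281 → turn -1·90°
n=3: pose=(-2,-6,N); sL=1/2, sR=9/10; mL=-1/4, mR=-7/5; mL+mR=-33/20 → advance -1; mR−mL=-23/20 → turn -1·90°
n=4: pose=(-2,-7,E); sL=10/13, sR=18/17; mL=-5/13, mR=-404/221; mL+mR=-489/221 → advance -1; mR−mL=-319/221 → turn -1·90°

0 10/13 18/17 -5/13 -404/221 -2 -7 E
1 1 45/89 -1/2 -134/89 -3 -7 S
2 10/17 90/193 -5/17 -3460/3281 -3 -6 W
3 1/2 9/10 -1/4 -7/5 -2 -6 N
4 10/13 18/17 -5/13 -404/221 -2 -7 E
final -3 -7 S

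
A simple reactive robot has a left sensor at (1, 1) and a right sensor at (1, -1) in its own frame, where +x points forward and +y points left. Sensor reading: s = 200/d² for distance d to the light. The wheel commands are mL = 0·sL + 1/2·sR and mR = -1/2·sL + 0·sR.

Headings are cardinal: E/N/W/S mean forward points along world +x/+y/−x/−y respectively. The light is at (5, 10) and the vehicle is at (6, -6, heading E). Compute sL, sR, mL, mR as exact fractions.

left sensor world pos  = (7, -5); dL² = 229
right sensor world pos = (7, -7); dR² = 293
sL = 200/229 = 200/229
sR = 200/293 = 200/293
mL = 0·sL + 1/2·sR = 100/293
mR = -1/2·sL + 0·sR = -100/229

200/229 200/293 100/293 -100/229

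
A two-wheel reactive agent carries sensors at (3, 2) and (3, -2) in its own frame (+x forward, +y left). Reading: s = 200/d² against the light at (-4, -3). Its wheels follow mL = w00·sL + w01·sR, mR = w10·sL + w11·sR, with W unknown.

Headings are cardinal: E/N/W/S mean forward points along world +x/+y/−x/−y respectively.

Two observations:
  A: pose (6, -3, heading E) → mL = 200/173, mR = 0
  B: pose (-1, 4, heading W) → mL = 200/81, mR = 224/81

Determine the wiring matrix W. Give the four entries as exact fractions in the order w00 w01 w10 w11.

obs A: pose=(6,-3,E) → sL=200/173, sR=200/173, mL=200/173, mR=0
obs B: pose=(-1,4,W) → sL=8, sR=200/81, mL=200/81, mR=224/81
sensor matrix S = [[200/173, 200/173], [8, 200/81]]; det S = -89600/14013
solve [mL_A; mL_B] = S·[w00; w01] and [mR_A; mR_B] = S·[w10; w11]:
  w00 = 0, w01 = 1, w10 = 1/2, w11 = -1/2

0 1 1/2 -1/2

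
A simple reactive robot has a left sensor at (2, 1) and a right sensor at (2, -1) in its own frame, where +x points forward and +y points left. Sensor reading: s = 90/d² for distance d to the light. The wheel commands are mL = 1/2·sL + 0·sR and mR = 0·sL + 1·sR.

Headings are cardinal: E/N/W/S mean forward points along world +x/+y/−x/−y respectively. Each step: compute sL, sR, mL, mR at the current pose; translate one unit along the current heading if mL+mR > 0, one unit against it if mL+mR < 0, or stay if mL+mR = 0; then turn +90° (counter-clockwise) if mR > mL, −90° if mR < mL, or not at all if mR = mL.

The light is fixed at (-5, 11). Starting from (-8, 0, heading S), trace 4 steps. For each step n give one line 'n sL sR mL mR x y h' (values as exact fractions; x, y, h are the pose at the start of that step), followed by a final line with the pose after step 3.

n=0: pose=(-8,0,S); sL=90/173, sR=18/37; mL=45/173, mR=18/37; mL+mR=4779/6401 → advance +1; mR−mL=1449/6401 → turn +1·90°
n=1: pose=(-8,-1,E); sL=45/61, sR=9/17; mL=45/122, mR=9/17; mL+mR=1863/2074 → advance +1; mR−mL=333/2074 → turn +1·90°
n=2: pose=(-7,-1,N); sL=90/109, sR=90/101; mL=45/109, mR=90/101; mL+mR=14355/11009 → advance +1; mR−mL=5265/11009 → turn +1·90°
n=3: pose=(-7,0,W); sL=9/16, sR=45/58; mL=9/32, mR=45/58; mL+mR=981/928 → advance +1; mR−mL=459/928 → turn +1·90°

0 90/173 18/37 45/173 18/37 -8 0 S
1 45/61 9/17 45/122 9/17 -8 -1 E
2 90/109 90/101 45/109 90/101 -7 -1 N
3 9/16 45/58 9/32 45/58 -7 0 W
final -8 0 S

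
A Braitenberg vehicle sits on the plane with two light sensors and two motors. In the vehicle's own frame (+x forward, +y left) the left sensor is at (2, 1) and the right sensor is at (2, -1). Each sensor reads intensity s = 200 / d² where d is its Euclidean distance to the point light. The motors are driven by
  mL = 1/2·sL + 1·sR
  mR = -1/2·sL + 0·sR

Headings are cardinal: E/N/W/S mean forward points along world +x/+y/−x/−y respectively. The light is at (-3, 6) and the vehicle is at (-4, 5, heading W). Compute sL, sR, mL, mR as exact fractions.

left sensor world pos  = (-6, 4); dL² = 13
right sensor world pos = (-6, 6); dR² = 9
sL = 200/13 = 200/13
sR = 200/9 = 200/9
mL = 1/2·sL + 1·sR = 3500/117
mR = -1/2·sL + 0·sR = -100/13

200/13 200/9 3500/117 -100/13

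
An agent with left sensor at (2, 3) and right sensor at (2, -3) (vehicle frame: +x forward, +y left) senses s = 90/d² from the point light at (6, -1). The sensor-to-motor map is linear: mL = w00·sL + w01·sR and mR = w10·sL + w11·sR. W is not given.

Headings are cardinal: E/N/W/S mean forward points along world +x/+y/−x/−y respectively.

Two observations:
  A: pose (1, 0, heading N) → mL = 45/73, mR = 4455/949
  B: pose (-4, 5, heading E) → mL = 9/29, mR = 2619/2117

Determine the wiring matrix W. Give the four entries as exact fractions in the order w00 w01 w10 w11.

1/2 0 1 1/2

obs A: pose=(1,0,N) → sL=90/73, sR=90/13, mL=45/73, mR=4455/949
obs B: pose=(-4,5,E) → sL=18/29, sR=90/73, mL=9/29, mR=2619/2117
sensor matrix S = [[90/73, 90/13], [18/29, 90/73]]; det S = -5579280/2009033
solve [mL_A; mL_B] = S·[w00; w01] and [mR_A; mR_B] = S·[w10; w11]:
  w00 = 1/2, w01 = 0, w10 = 1, w11 = 1/2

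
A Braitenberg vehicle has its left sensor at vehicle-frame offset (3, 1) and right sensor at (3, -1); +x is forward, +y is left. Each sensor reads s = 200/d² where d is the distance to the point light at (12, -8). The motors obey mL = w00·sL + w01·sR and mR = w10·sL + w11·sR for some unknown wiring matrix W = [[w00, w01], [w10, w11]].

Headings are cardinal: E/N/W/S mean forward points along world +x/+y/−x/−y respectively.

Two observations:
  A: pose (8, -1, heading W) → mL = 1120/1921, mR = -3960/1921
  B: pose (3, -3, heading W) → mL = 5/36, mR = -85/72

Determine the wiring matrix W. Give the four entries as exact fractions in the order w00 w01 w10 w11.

obs A: pose=(8,-1,W) → sL=40/17, sR=200/113, mL=1120/1921, mR=-3960/1921
obs B: pose=(3,-3,W) → sL=5/4, sR=10/9, mL=5/36, mR=-85/72
sensor matrix S = [[40/17, 200/113], [5/4, 10/9]]; det S = 6950/17289
solve [mL_A; mL_B] = S·[w00; w01] and [mR_A; mR_B] = S·[w10; w11]:
  w00 = 1, w01 = -1, w10 = -1/2, w11 = -1/2

1 -1 -1/2 -1/2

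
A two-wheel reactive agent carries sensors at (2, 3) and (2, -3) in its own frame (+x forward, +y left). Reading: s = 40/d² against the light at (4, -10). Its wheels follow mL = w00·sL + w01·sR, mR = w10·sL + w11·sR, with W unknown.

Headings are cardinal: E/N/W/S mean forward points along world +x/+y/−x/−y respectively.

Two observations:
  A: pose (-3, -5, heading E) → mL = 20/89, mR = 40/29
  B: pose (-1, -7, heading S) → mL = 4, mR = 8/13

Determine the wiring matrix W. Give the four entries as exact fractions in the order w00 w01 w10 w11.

obs A: pose=(-3,-5,E) → sL=40/89, sR=40/29, mL=20/89, mR=40/29
obs B: pose=(-1,-7,S) → sL=8, sR=8/13, mL=4, mR=8/13
sensor matrix S = [[40/89, 40/29], [8, 8/13]]; det S = -360960/33553
solve [mL_A; mL_B] = S·[w00; w01] and [mR_A; mR_B] = S·[w10; w11]:
  w00 = 1/2, w01 = 0, w10 = 0, w11 = 1

1/2 0 0 1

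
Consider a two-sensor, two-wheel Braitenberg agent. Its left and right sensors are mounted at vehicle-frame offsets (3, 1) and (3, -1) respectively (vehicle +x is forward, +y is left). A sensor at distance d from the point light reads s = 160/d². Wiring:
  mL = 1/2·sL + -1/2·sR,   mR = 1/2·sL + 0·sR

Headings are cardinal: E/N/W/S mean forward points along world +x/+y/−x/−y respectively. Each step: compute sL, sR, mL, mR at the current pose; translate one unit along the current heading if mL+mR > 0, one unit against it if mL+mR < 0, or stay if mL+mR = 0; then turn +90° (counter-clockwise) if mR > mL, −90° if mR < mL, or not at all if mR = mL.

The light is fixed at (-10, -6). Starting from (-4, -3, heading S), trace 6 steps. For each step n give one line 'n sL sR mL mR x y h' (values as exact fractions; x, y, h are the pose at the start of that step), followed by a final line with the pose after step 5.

n=0: pose=(-4,-3,S); sL=160/49, sR=32/5; mL=-384/245, mR=80/49; mL+mR=16/245 → advance +1; mR−mL=16/5 → turn +1·90°
n=1: pose=(-4,-4,E); sL=16/9, sR=80/41; mL=-32/369, mR=8/9; mL+mR=296/369 → advance +1; mR−mL=40/41 → turn +1·90°
n=2: pose=(-3,-4,N); sL=160/61, sR=160/89; mL=2240/5429, mR=80/61; mL+mR=9360/5429 → advance +1; mR−mL=80/89 → turn +1·90°
n=3: pose=(-3,-3,W); sL=8, sR=5; mL=3/2, mR=4; mL+mR=11/2 → advance +1; mR−mL=5/2 → turn +1·90°
n=4: pose=(-4,-3,S); sL=160/49, sR=32/5; mL=-384/245, mR=80/49; mL+mR=16/245 → advance +1; mR−mL=16/5 → turn +1·90°
n=5: pose=(-4,-4,E); sL=16/9, sR=80/41; mL=-32/369, mR=8/9; mL+mR=296/369 → advance +1; mR−mL=40/41 → turn +1·90°

0 160/49 32/5 -384/245 80/49 -4 -3 S
1 16/9 80/41 -32/369 8/9 -4 -4 E
2 160/61 160/89 2240/5429 80/61 -3 -4 N
3 8 5 3/2 4 -3 -3 W
4 160/49 32/5 -384/245 80/49 -4 -3 S
5 16/9 80/41 -32/369 8/9 -4 -4 E
final -3 -4 N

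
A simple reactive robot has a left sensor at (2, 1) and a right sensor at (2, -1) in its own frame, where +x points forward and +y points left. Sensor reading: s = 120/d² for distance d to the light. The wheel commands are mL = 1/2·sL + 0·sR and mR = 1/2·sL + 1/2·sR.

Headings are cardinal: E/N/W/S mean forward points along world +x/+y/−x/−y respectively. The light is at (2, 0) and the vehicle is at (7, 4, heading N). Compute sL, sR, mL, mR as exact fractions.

left sensor world pos  = (6, 6); dL² = 52
right sensor world pos = (8, 6); dR² = 72
sL = 120/52 = 30/13
sR = 120/72 = 5/3
mL = 1/2·sL + 0·sR = 15/13
mR = 1/2·sL + 1/2·sR = 155/78

30/13 5/3 15/13 155/78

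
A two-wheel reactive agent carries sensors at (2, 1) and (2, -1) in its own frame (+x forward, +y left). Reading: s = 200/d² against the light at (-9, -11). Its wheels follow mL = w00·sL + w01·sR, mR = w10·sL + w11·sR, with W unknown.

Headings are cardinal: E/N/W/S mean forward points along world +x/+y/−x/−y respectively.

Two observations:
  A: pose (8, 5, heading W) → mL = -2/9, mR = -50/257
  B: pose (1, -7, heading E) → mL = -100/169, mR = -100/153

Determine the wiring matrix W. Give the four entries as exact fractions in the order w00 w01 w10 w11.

obs A: pose=(8,5,W) → sL=4/9, sR=100/257, mL=-2/9, mR=-50/257
obs B: pose=(1,-7,E) → sL=200/169, sR=200/153, mL=-100/169, mR=-100/153
sensor matrix S = [[4/9, 100/257], [200/169, 200/153]]; det S = 7206400/59807241
solve [mL_A; mL_B] = S·[w00; w01] and [mR_A; mR_B] = S·[w10; w11]:
  w00 = -1/2, w01 = 0, w10 = 0, w11 = -1/2

-1/2 0 0 -1/2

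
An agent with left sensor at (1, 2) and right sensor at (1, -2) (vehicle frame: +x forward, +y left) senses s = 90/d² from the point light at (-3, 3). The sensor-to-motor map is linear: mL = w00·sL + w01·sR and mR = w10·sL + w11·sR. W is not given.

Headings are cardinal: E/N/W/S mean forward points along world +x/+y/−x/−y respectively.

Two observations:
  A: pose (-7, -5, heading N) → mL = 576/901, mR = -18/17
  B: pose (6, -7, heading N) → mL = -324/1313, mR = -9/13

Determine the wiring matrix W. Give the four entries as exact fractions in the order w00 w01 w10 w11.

obs A: pose=(-7,-5,N) → sL=18/17, sR=90/53, mL=576/901, mR=-18/17
obs B: pose=(6,-7,N) → sL=9/13, sR=45/101, mL=-324/1313, mR=-9/13
sensor matrix S = [[18/17, 90/53], [9/13, 45/101]]; det S = -832680/1183013
solve [mL_A; mL_B] = S·[w00; w01] and [mR_A; mR_B] = S·[w10; w11]:
  w00 = -1, w01 = 1, w10 = -1, w11 = 0

-1 1 -1 0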